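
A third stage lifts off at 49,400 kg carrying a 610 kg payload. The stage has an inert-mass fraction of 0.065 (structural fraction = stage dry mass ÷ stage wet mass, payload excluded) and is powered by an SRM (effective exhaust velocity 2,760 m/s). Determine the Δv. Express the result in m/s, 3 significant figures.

Stage wet mass = m₀ − payload = 49,400 − 610 = 48,790 kg.
Stage dry mass = ε × stage wet mass = 0.065 × 48,790 = 3,171.35 kg.
Burnout mass m_f = stage dry + payload = 3,171.35 + 610 = 3,781.35 kg.
Δv = v_e · ln(49,400/3,781.35) = 2760.0 × ln(13.06) = 2760.0 × 2.5699 ≈ 7093 m/s.

Δv ≈ 7090 m/s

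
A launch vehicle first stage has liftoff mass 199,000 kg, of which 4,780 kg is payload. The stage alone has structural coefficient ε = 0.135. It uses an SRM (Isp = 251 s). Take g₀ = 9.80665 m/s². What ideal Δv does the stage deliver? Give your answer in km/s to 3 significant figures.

Δv ≈ 4.58 km/s

Stage wet mass = m₀ − payload = 199,000 − 4,780 = 194,220 kg.
Stage dry mass = ε × stage wet mass = 0.135 × 194,220 = 26,219.7 kg.
Burnout mass m_f = stage dry + payload = 26,219.7 + 4,780 = 30,999.7 kg.
v_e = Isp · g₀ = 251 × 9.80665 = 2461.5 m/s.
Rocket equation: Δv = v_e · ln(199,000/30,999.7) = 2461.5 × ln(6.419) = 2461.5 × 1.8593 ≈ 4577 m/s.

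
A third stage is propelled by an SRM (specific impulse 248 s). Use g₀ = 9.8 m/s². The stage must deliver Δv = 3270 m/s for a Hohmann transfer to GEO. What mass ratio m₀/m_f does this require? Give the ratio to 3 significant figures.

mass ratio ≈ 3.84

v_e = Isp · g₀ = 248 × 9.8 = 2430.4 m/s.
By the Tsiolkovsky rocket equation, m₀/m_f = exp(Δv / v_e) = exp(3270 / 2430.4) = exp(1.3455) = 3.8399.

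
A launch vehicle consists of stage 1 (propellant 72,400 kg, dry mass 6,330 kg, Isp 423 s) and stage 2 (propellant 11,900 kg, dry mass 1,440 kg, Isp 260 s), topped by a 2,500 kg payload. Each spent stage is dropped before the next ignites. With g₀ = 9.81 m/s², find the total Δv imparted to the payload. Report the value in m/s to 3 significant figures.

Δv ≈ 9570 m/s

Ignition mass of stage 1 = 72,400+6,330 + 11,900+1,440 + 2,500 = 94,570 kg.
Stage 1: m₀ = 94,570 kg, m_f = 94,570 − 72,400 = 22,170 kg; Δv = 423×9.81×ln(4.266) = 4149.6×1.4506 ≈ 6019 m/s.
Stage 2: m₀ = 15,840 kg, m_f = 15,840 − 11,900 = 3,940 kg; Δv = 260×9.81×ln(4.02) = 2550.6×1.3914 ≈ 3549 m/s.
Total Δv = 6019 + 3549 = 9568 m/s.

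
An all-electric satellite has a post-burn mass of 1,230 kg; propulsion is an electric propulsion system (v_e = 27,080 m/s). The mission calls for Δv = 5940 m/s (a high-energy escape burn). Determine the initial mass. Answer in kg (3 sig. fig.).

By the Tsiolkovsky rocket equation, m₀/m_f = exp(Δv / v_e) = exp(5940 / 27080.0) = exp(0.2194) = 1.2453.
m₀ = m_f × 1.2453 = 1,230 × 1.2453 = 1,531.72 kg.

initial mass ≈ 1530 kg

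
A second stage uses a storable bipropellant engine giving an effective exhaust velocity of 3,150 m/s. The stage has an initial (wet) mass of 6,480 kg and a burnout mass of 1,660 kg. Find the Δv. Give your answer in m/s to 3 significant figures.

Δv ≈ 4290 m/s

Δv = v_e · ln(m₀/m_f) = 3150.0 × ln(3.904) = 3150.0 × 1.3619 ≈ 4290.0 m/s.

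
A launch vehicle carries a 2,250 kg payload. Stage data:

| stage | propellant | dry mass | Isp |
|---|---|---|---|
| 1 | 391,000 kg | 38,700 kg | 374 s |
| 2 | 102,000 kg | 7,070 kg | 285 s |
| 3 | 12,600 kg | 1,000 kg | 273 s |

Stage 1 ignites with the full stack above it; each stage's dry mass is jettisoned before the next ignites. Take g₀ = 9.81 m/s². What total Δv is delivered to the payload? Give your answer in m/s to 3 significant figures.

Ignition mass of stage 1 = 391,000+38,700 + 102,000+7,070 + 12,600+1,000 + 2,250 = 554,620 kg.
Stage 1: m₀ = 554,620 kg, m_f = 554,620 − 391,000 = 163,620 kg; Δv = 374×9.81×ln(3.39) = 3668.9×1.2207 ≈ 4479 m/s.
Stage 2: m₀ = 124,920 kg, m_f = 124,920 − 102,000 = 22,920 kg; Δv = 285×9.81×ln(5.45) = 2795.9×1.6957 ≈ 4741 m/s.
Stage 3: m₀ = 15,850 kg, m_f = 15,850 − 12,600 = 3,250 kg; Δv = 273×9.81×ln(4.877) = 2678.1×1.5845 ≈ 4244 m/s.
Total Δv = 4479 + 4741 + 4244 = 13464 m/s.

Δv ≈ 13500 m/s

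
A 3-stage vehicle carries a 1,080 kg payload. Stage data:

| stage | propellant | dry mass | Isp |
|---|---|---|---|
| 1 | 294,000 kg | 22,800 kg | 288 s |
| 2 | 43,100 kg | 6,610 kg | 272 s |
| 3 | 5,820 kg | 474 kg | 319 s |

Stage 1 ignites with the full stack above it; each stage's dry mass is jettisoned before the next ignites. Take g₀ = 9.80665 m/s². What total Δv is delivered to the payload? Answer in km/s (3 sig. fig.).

Ignition mass of stage 1 = 294,000+22,800 + 43,100+6,610 + 5,820+474 + 1,080 = 373,884 kg.
Stage 1: m₀ = 373,884 kg, m_f = 373,884 − 294,000 = 79,884 kg; Δv = 288×9.80665×ln(4.68) = 2824.3×1.5434 ≈ 4359 m/s.
Stage 2: m₀ = 57,084 kg, m_f = 57,084 − 43,100 = 13,984 kg; Δv = 272×9.80665×ln(4.082) = 2667.4×1.4066 ≈ 3752 m/s.
Stage 3: m₀ = 7,374 kg, m_f = 7,374 − 5,820 = 1,554 kg; Δv = 319×9.80665×ln(4.745) = 3128.3×1.5571 ≈ 4871 m/s.
Total Δv = 4359 + 3752 + 4871 = 12982 m/s.

Δv ≈ 13.0 km/s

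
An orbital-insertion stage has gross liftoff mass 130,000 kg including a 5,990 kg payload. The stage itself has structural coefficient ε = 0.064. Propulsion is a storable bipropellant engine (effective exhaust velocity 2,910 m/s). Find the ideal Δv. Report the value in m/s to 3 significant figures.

Stage wet mass = m₀ − payload = 130,000 − 5,990 = 124,010 kg.
Stage dry mass = ε × stage wet mass = 0.064 × 124,010 = 7,936.64 kg.
Burnout mass m_f = stage dry + payload = 7,936.64 + 5,990 = 13,926.64 kg.
Rocket equation: Δv = v_e · ln(130,000/13,926.64) = 2910.0 × ln(9.335) = 2910.0 × 2.2337 ≈ 6500 m/s.

Δv ≈ 6500 m/s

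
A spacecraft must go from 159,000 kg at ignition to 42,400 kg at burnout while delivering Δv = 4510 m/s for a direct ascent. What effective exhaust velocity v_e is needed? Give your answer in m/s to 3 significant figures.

ln(m₀/m_f) = ln(159000/42400) = ln(3.75) = 1.3218.
Using Δv = v_e ln(m₀/m_f): v_e = Δv / ln(m₀/m_f) = 4510 / 1.3218 = 3412.1 m/s.

v_e ≈ 3410 m/s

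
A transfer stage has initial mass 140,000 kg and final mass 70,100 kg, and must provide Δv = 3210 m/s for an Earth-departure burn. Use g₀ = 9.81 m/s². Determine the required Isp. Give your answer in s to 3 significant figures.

Isp ≈ 473 s

ln(m₀/m_f) = ln(140000/70100) = ln(1.997) = 0.6917.
From the ideal rocket equation, v_e = Δv / ln(m₀/m_f) = 3210 / 0.6917 = 4640.6 m/s.
Isp = v_e / g₀ = 4640.6 / 9.81 = 473.0 s.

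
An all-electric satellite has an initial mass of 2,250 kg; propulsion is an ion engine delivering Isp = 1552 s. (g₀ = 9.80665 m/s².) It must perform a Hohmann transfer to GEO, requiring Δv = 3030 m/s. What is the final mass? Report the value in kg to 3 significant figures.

final mass ≈ 1840 kg

v_e = Isp · g₀ = 1552 × 9.80665 = 15219.9 m/s.
m₀/m_f = exp(Δv / v_e) = exp(3030 / 15219.9) = exp(0.1991) = 1.2203.
m_f = m₀ / 1.2203 = 2,250 / 1.2203 = 1,843.81 kg.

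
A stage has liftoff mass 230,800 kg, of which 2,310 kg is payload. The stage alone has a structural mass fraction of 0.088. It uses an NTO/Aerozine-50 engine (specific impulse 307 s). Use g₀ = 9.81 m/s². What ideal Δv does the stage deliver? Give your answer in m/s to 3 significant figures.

Stage wet mass = m₀ − payload = 230,800 − 2,310 = 228,490 kg.
Stage dry mass = ε × stage wet mass = 0.088 × 228,490 = 20,107.1 kg.
Burnout mass m_f = stage dry + payload = 20,107.1 + 2,310 = 22,417.1 kg.
v_e = Isp · g₀ = 307 × 9.81 = 3011.7 m/s.
Using Δv = v_e ln(m₀/m_f): Δv = v_e · ln(230,800/22,417.1) = 3011.7 × ln(10.3) = 3011.7 × 2.3317 ≈ 7022 m/s.

Δv ≈ 7020 m/s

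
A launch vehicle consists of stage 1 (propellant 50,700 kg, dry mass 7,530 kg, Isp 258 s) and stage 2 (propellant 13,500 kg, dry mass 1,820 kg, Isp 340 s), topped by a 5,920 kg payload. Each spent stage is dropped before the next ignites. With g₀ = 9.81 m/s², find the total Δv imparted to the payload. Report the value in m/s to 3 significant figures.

Δv ≈ 5940 m/s

Ignition mass of stage 1 = 50,700+7,530 + 13,500+1,820 + 5,920 = 79,470 kg.
Stage 1: m₀ = 79,470 kg, m_f = 79,470 − 50,700 = 28,770 kg; Δv = 258×9.81×ln(2.762) = 2531.0×1.0160 ≈ 2572 m/s.
Stage 2: m₀ = 21,240 kg, m_f = 21,240 − 13,500 = 7,740 kg; Δv = 340×9.81×ln(2.744) = 3335.4×1.0095 ≈ 3367 m/s.
Total Δv = 2572 + 3367 = 5939 m/s.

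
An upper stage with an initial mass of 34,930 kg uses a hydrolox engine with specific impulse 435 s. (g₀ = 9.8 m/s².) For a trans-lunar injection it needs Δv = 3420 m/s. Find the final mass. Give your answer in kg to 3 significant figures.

v_e = Isp · g₀ = 435 × 9.8 = 4263.0 m/s.
By the Tsiolkovsky rocket equation, m₀/m_f = exp(Δv / v_e) = exp(3420 / 4263.0) = exp(0.8023) = 2.2306.
m_f = m₀ / 2.2306 = 34,930 / 2.2306 = 15,659.5 kg.

final mass ≈ 15700 kg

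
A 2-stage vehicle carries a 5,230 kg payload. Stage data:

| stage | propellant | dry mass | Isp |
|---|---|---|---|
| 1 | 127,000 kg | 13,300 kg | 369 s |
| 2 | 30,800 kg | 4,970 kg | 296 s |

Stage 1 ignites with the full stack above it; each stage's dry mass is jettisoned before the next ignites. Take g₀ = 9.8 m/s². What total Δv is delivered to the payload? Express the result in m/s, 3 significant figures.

Ignition mass of stage 1 = 127,000+13,300 + 30,800+4,970 + 5,230 = 181,300 kg.
Stage 1: m₀ = 181,300 kg, m_f = 181,300 − 127,000 = 54,300 kg; Δv = 369×9.8×ln(3.339) = 3616.2×1.2056 ≈ 4360 m/s.
Stage 2: m₀ = 41,000 kg, m_f = 41,000 − 30,800 = 10,200 kg; Δv = 296×9.8×ln(4.02) = 2900.8×1.3912 ≈ 4036 m/s.
Total Δv = 4360 + 4036 = 8396 m/s.

Δv ≈ 8400 m/s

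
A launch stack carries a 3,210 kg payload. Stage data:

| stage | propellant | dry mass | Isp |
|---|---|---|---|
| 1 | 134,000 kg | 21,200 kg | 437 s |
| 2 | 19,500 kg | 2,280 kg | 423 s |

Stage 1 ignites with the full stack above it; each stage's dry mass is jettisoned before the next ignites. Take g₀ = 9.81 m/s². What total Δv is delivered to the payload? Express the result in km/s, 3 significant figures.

Ignition mass of stage 1 = 134,000+21,200 + 19,500+2,280 + 3,210 = 180,190 kg.
Stage 1: m₀ = 180,190 kg, m_f = 180,190 − 134,000 = 46,190 kg; Δv = 437×9.81×ln(3.901) = 4287.0×1.3612 ≈ 5836 m/s.
Stage 2: m₀ = 24,990 kg, m_f = 24,990 − 19,500 = 5,490 kg; Δv = 423×9.81×ln(4.552) = 4149.6×1.5155 ≈ 6289 m/s.
Total Δv = 5836 + 6289 = 12125 m/s.

Δv ≈ 12.1 km/s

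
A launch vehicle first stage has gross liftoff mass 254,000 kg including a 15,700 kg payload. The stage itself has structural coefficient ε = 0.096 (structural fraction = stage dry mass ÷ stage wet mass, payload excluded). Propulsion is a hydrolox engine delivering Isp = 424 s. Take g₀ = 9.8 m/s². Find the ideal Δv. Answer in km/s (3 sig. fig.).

Stage wet mass = m₀ − payload = 254,000 − 15,700 = 238,300 kg.
Stage dry mass = ε × stage wet mass = 0.096 × 238,300 = 22,876.8 kg.
Burnout mass m_f = stage dry + payload = 22,876.8 + 15,700 = 38,576.8 kg.
v_e = Isp · g₀ = 424 × 9.8 = 4155.2 m/s.
Δv = v_e · ln(254,000/38,576.8) = 4155.2 × ln(6.584) = 4155.2 × 1.8847 ≈ 7831 m/s.

Δv ≈ 7.83 km/s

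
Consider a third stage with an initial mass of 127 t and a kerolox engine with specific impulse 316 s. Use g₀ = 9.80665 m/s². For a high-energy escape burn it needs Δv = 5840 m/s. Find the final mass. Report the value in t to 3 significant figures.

final mass ≈ 19.3 t

v_e = Isp · g₀ = 316 × 9.80665 = 3098.9 m/s.
From the ideal rocket equation, m₀/m_f = exp(Δv / v_e) = exp(5840 / 3098.9) = exp(1.8845) = 6.5833.
m_f = m₀ / 6.5833 = 127 / 6.5833 = 19.2912 t.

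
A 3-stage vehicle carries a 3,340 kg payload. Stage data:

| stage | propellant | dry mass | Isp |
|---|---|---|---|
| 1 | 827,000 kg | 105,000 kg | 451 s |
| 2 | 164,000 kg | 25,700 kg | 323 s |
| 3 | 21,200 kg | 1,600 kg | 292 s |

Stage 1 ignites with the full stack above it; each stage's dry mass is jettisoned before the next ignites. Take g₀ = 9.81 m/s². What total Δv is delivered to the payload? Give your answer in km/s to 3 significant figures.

Ignition mass of stage 1 = 827,000+105,000 + 164,000+25,700 + 21,200+1,600 + 3,340 = 1,147,840 kg.
Stage 1: m₀ = 1,147,840 kg, m_f = 1,147,840 − 827,000 = 320,840 kg; Δv = 451×9.81×ln(3.578) = 4424.3×1.2747 ≈ 5640 m/s.
Stage 2: m₀ = 215,840 kg, m_f = 215,840 − 164,000 = 51,840 kg; Δv = 323×9.81×ln(4.164) = 3168.6×1.4264 ≈ 4520 m/s.
Stage 3: m₀ = 26,140 kg, m_f = 26,140 − 21,200 = 4,940 kg; Δv = 292×9.81×ln(5.291) = 2864.5×1.6661 ≈ 4773 m/s.
Total Δv = 5640 + 4520 + 4773 = 14933 m/s.

Δv ≈ 14.9 km/s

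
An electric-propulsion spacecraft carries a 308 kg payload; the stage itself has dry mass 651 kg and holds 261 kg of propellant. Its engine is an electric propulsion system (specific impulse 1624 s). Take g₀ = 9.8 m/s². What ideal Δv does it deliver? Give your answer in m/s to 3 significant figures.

Δv ≈ 3830 m/s

v_e = Isp · g₀ = 1624 × 9.8 = 15915.2 m/s.
m₀ = payload + dry + propellant = 308 + 651 + 261 = 1,220 kg.
m_f = payload + dry = 308 + 651 = 959 kg.
Using Δv = v_e ln(m₀/m_f): Δv = v_e · ln(m₀/m_f) = 15915.2 × ln(1.272) = 15915.2 × 0.2407 ≈ 3831.0 m/s.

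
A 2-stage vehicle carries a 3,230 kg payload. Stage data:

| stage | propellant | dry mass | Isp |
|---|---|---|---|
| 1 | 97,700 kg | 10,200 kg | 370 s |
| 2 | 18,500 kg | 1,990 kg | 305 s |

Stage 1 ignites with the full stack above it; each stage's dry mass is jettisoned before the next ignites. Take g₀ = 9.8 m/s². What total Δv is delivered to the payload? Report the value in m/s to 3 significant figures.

Δv ≈ 9440 m/s

Ignition mass of stage 1 = 97,700+10,200 + 18,500+1,990 + 3,230 = 131,620 kg.
Stage 1: m₀ = 131,620 kg, m_f = 131,620 − 97,700 = 33,920 kg; Δv = 370×9.8×ln(3.88) = 3626.0×1.3559 ≈ 4917 m/s.
Stage 2: m₀ = 23,720 kg, m_f = 23,720 − 18,500 = 5,220 kg; Δv = 305×9.8×ln(4.544) = 2989.0×1.5138 ≈ 4525 m/s.
Total Δv = 4917 + 4525 = 9442 m/s.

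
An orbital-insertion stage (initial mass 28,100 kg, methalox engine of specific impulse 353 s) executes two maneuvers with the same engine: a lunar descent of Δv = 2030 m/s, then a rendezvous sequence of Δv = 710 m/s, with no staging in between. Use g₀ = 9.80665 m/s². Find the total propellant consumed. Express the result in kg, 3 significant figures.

total propellant consumed ≈ 15400 kg

v_e = Isp · g₀ = 353 × 9.80665 = 3461.7 m/s.
After the first burn: m = 28100 × exp(−2030/3461.7) = 28100 × 0.55632 = 15,632.6 kg.
After the second burn: m = 15,632.6 × exp(−710/3461.7) = 15,632.6 × 0.81457 = 12,733.8 kg.
Total propellant = m₀ − m_final = 28100 − 12,733.8 = 15,366.2 kg.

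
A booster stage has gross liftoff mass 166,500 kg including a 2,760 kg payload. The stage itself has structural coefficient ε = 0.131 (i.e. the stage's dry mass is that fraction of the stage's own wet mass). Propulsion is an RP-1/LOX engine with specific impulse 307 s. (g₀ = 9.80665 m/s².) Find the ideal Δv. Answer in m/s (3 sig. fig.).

Δv ≈ 5810 m/s

Stage wet mass = m₀ − payload = 166,500 − 2,760 = 163,740 kg.
Stage dry mass = ε × stage wet mass = 0.131 × 163,740 = 21,449.9 kg.
Burnout mass m_f = stage dry + payload = 21,449.9 + 2,760 = 24,209.9 kg.
v_e = Isp · g₀ = 307 × 9.80665 = 3010.6 m/s.
From the ideal rocket equation, Δv = v_e · ln(166,500/24,209.9) = 3010.6 × ln(6.877) = 3010.6 × 1.9282 ≈ 5805 m/s.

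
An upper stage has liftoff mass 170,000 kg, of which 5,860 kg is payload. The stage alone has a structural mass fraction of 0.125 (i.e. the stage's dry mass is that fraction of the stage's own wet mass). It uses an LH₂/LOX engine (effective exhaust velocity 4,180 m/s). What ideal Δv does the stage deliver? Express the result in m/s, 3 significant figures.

Stage wet mass = m₀ − payload = 170,000 − 5,860 = 164,140 kg.
Stage dry mass = ε × stage wet mass = 0.125 × 164,140 = 20,517.5 kg.
Burnout mass m_f = stage dry + payload = 20,517.5 + 5,860 = 26,377.5 kg.
From the ideal rocket equation, Δv = v_e · ln(170,000/26,377.5) = 4180.0 × ln(6.445) = 4180.0 × 1.8633 ≈ 7789 m/s.

Δv ≈ 7790 m/s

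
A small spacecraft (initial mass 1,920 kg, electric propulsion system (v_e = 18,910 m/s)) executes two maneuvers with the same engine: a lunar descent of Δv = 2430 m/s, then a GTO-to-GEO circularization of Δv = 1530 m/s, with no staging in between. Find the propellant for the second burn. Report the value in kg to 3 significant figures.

After the first burn: m = 1920 × exp(−2430/18910.0) = 1920 × 0.87941 = 1,688.47 kg.
After the second burn: m = 1,688.47 × exp(−1530/18910.0) = 1,688.47 × 0.92228 = 1,557.24 kg.
Second-burn propellant = 1,688.47 − 1,557.24 = 131.23 kg.

propellant for the second burn ≈ 131 kg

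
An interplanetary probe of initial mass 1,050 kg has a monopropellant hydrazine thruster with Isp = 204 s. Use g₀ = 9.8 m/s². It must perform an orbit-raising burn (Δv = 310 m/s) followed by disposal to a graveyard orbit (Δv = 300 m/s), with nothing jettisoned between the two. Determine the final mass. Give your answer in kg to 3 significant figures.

v_e = Isp · g₀ = 204 × 9.8 = 1999.2 m/s.
After the first burn: m = 1050 × exp(−310/1999.2) = 1050 × 0.85636 = 899.178 kg.
After the second burn: m = 899.178 × exp(−300/1999.2) = 899.178 × 0.86066 = 773.887 kg.

final mass ≈ 774 kg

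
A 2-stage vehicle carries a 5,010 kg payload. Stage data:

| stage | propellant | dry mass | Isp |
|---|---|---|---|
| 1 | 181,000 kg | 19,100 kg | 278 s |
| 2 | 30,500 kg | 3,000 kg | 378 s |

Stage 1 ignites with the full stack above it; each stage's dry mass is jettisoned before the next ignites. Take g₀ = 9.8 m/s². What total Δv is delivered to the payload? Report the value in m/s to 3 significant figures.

Δv ≈ 9690 m/s

Ignition mass of stage 1 = 181,000+19,100 + 30,500+3,000 + 5,010 = 238,610 kg.
Stage 1: m₀ = 238,610 kg, m_f = 238,610 − 181,000 = 57,610 kg; Δv = 278×9.8×ln(4.142) = 2724.4×1.4211 ≈ 3872 m/s.
Stage 2: m₀ = 38,510 kg, m_f = 38,510 − 30,500 = 8,010 kg; Δv = 378×9.8×ln(4.808) = 3704.4×1.5702 ≈ 5817 m/s.
Total Δv = 3872 + 5817 = 9689 m/s.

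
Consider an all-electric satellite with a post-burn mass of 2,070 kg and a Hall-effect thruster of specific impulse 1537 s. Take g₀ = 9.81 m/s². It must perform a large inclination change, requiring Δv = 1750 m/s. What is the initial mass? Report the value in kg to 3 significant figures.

v_e = Isp · g₀ = 1537 × 9.81 = 15078.0 m/s.
m₀/m_f = exp(Δv / v_e) = exp(1750 / 15078.0) = exp(0.1161) = 1.1231.
m₀ = m_f × 1.1231 = 2,070 × 1.1231 = 2,324.82 kg.

initial mass ≈ 2320 kg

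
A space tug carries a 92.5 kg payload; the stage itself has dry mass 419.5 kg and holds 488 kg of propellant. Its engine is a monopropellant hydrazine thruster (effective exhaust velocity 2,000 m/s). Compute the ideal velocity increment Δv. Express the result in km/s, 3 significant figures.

m₀ = payload + dry + propellant = 92.5 + 419.5 + 488 = 1,000 kg.
m_f = payload + dry = 92.5 + 419.5 = 512 kg.
From the ideal rocket equation, Δv = v_e · ln(m₀/m_f) = 2000.0 × ln(1.953) = 2000.0 × 0.6694 ≈ 1338.9 m/s.

Δv ≈ 1.34 km/s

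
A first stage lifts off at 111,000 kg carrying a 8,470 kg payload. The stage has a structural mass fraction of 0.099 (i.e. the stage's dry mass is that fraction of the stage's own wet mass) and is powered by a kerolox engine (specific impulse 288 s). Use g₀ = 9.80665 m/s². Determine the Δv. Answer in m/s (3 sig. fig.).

Δv ≈ 5040 m/s

Stage wet mass = m₀ − payload = 111,000 − 8,470 = 102,530 kg.
Stage dry mass = ε × stage wet mass = 0.099 × 102,530 = 10,150.5 kg.
Burnout mass m_f = stage dry + payload = 10,150.5 + 8,470 = 18,620.5 kg.
v_e = Isp · g₀ = 288 × 9.80665 = 2824.3 m/s.
Δv = v_e · ln(111,000/18,620.5) = 2824.3 × ln(5.961) = 2824.3 × 1.7853 ≈ 5042 m/s.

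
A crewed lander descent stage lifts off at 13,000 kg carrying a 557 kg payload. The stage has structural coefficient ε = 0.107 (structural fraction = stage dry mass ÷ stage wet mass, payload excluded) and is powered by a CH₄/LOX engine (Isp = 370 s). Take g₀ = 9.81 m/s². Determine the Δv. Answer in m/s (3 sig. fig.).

Δv ≈ 7000 m/s

Stage wet mass = m₀ − payload = 13,000 − 557 = 12,443 kg.
Stage dry mass = ε × stage wet mass = 0.107 × 12,443 = 1,331.4 kg.
Burnout mass m_f = stage dry + payload = 1,331.4 + 557 = 1,888.4 kg.
v_e = Isp · g₀ = 370 × 9.81 = 3629.7 m/s.
Δv = v_e · ln(13,000/1,888.4) = 3629.7 × ln(6.884) = 3629.7 × 1.9292 ≈ 7002 m/s.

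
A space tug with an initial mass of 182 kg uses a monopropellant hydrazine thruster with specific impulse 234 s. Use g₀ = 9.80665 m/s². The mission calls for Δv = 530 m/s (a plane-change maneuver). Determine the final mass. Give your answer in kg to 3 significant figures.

final mass ≈ 144 kg

v_e = Isp · g₀ = 234 × 9.80665 = 2294.8 m/s.
m₀/m_f = exp(Δv / v_e) = exp(530 / 2294.8) = exp(0.2310) = 1.2598.
m_f = m₀ / 1.2598 = 182 / 1.2598 = 144.467 kg.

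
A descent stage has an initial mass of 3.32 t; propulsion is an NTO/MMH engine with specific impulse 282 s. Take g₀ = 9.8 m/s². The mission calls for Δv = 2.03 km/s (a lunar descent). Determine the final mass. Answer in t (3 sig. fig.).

v_e = Isp · g₀ = 282 × 9.8 = 2763.6 m/s.
Using Δv = v_e ln(m₀/m_f): m₀/m_f = exp(Δv / v_e) = exp(2030 / 2763.6) = exp(0.7345) = 2.0845.
m_f = m₀ / 2.0845 = 3.32 / 2.0845 = 1.59271 t.

final mass ≈ 1.59 t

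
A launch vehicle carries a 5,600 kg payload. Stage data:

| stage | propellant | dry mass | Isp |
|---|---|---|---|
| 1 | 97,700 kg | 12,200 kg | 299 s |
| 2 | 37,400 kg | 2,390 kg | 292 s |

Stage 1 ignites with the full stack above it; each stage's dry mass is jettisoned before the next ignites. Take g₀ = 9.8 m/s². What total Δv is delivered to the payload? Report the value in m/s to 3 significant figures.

Δv ≈ 7880 m/s

Ignition mass of stage 1 = 97,700+12,200 + 37,400+2,390 + 5,600 = 155,290 kg.
Stage 1: m₀ = 155,290 kg, m_f = 155,290 − 97,700 = 57,590 kg; Δv = 299×9.8×ln(2.696) = 2930.2×0.9919 ≈ 2907 m/s.
Stage 2: m₀ = 45,390 kg, m_f = 45,390 − 37,400 = 7,990 kg; Δv = 292×9.8×ln(5.681) = 2861.6×1.7371 ≈ 4971 m/s.
Total Δv = 2907 + 4971 = 7878 m/s.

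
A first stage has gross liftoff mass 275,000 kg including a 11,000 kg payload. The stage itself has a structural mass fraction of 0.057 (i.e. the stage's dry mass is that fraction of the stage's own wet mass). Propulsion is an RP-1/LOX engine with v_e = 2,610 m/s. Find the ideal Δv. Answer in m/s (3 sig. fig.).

Stage wet mass = m₀ − payload = 275,000 − 11,000 = 264,000 kg.
Stage dry mass = ε × stage wet mass = 0.057 × 264,000 = 15,048 kg.
Burnout mass m_f = stage dry + payload = 15,048 + 11,000 = 26,048 kg.
From the ideal rocket equation, Δv = v_e · ln(275,000/26,048) = 2610.0 × ln(10.56) = 2610.0 × 2.3568 ≈ 6151 m/s.

Δv ≈ 6150 m/s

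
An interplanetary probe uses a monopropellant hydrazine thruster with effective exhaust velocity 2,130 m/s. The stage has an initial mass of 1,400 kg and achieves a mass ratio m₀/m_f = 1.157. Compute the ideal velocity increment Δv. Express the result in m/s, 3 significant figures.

Δv ≈ 311 m/s

By the Tsiolkovsky rocket equation, Δv = v_e · ln(1.157) = 2130.0 × 0.1458 ≈ 310.6 m/s.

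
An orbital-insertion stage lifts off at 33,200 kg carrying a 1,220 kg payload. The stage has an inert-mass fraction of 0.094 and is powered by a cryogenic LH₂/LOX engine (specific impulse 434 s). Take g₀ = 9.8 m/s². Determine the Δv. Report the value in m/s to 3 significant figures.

Δv ≈ 8770 m/s

Stage wet mass = m₀ − payload = 33,200 − 1,220 = 31,980 kg.
Stage dry mass = ε × stage wet mass = 0.094 × 31,980 = 3,006.12 kg.
Burnout mass m_f = stage dry + payload = 3,006.12 + 1,220 = 4,226.12 kg.
v_e = Isp · g₀ = 434 × 9.8 = 4253.2 m/s.
Using Δv = v_e ln(m₀/m_f): Δv = v_e · ln(33,200/4,226.12) = 4253.2 × ln(7.856) = 4253.2 × 2.0613 ≈ 8767 m/s.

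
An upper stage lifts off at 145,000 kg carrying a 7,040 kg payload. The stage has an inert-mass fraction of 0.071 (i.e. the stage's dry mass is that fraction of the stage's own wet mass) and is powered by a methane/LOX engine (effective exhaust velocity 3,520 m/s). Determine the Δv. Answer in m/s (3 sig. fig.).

Stage wet mass = m₀ − payload = 145,000 − 7,040 = 137,960 kg.
Stage dry mass = ε × stage wet mass = 0.071 × 137,960 = 9,795.16 kg.
Burnout mass m_f = stage dry + payload = 9,795.16 + 7,040 = 16,835.16 kg.
Δv = v_e · ln(145,000/16,835.16) = 3520.0 × ln(8.613) = 3520.0 × 2.1533 ≈ 7579 m/s.

Δv ≈ 7580 m/s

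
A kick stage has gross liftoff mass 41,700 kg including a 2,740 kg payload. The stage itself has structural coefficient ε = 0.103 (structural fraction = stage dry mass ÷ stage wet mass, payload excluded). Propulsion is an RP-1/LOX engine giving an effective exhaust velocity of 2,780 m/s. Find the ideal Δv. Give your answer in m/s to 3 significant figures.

Δv ≈ 5060 m/s

Stage wet mass = m₀ − payload = 41,700 − 2,740 = 38,960 kg.
Stage dry mass = ε × stage wet mass = 0.103 × 38,960 = 4,012.88 kg.
Burnout mass m_f = stage dry + payload = 4,012.88 + 2,740 = 6,752.88 kg.
Using Δv = v_e ln(m₀/m_f): Δv = v_e · ln(41,700/6,752.88) = 2780.0 × ln(6.175) = 2780.0 × 1.8205 ≈ 5061 m/s.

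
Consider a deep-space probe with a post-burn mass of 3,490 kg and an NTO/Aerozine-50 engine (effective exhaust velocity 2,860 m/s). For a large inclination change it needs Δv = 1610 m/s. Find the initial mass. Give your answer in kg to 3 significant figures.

initial mass ≈ 6130 kg

m₀/m_f = exp(Δv / v_e) = exp(1610 / 2860.0) = exp(0.5629) = 1.7558.
m₀ = m_f × 1.7558 = 3,490 × 1.7558 = 6,127.74 kg.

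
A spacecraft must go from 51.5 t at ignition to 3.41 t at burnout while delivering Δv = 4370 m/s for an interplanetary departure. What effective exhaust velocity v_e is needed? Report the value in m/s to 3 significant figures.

v_e ≈ 1610 m/s

ln(m₀/m_f) = ln(51500/3410) = ln(15.1) = 2.7149.
From the ideal rocket equation, v_e = Δv / ln(m₀/m_f) = 4370 / 2.7149 = 1609.7 m/s.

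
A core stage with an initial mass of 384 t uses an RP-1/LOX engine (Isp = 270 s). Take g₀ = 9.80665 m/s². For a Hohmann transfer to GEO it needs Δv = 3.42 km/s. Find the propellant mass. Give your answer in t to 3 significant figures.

v_e = Isp · g₀ = 270 × 9.80665 = 2647.8 m/s.
From the ideal rocket equation, m₀/m_f = exp(Δv / v_e) = exp(3420 / 2647.8) = exp(1.2916) = 3.6388.
m_f = 384 / 3.6388 = 105.529 t, so propellant = m₀ − m_f = 384 − 105.529 = 278.471 t.

propellant mass ≈ 278 t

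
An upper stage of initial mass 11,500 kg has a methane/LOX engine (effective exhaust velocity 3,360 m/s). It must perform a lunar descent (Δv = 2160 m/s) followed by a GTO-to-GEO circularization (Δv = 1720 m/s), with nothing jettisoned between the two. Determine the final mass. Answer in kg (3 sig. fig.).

final mass ≈ 3620 kg

After the first burn: m = 11500 × exp(−2160/3360.0) = 11500 × 0.52579 = 6,046.59 kg.
After the second burn: m = 6,046.59 × exp(−1720/3360.0) = 6,046.59 × 0.59935 = 3,624.02 kg.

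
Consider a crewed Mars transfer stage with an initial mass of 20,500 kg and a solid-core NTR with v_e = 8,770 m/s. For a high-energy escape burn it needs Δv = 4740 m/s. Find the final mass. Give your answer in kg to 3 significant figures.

final mass ≈ 11900 kg

From the ideal rocket equation, m₀/m_f = exp(Δv / v_e) = exp(4740 / 8770.0) = exp(0.5405) = 1.7168.
m_f = m₀ / 1.7168 = 20,500 / 1.7168 = 11,940.8 kg.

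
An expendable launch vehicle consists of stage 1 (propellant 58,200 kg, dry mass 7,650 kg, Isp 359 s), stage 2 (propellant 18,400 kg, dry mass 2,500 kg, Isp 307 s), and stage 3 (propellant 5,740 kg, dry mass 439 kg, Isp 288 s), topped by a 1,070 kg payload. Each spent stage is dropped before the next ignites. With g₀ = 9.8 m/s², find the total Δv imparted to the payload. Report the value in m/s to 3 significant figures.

Ignition mass of stage 1 = 58,200+7,650 + 18,400+2,500 + 5,740+439 + 1,070 = 93,999 kg.
Stage 1: m₀ = 93,999 kg, m_f = 93,999 − 58,200 = 35,799 kg; Δv = 359×9.8×ln(2.626) = 3518.2×0.9654 ≈ 3396 m/s.
Stage 2: m₀ = 28,149 kg, m_f = 28,149 − 18,400 = 9,749 kg; Δv = 307×9.8×ln(2.887) = 3008.6×1.0603 ≈ 3190 m/s.
Stage 3: m₀ = 7,249 kg, m_f = 7,249 − 5,740 = 1,509 kg; Δv = 288×9.8×ln(4.804) = 2822.4×1.5694 ≈ 4430 m/s.
Total Δv = 3396 + 3190 + 4430 = 11016 m/s.

Δv ≈ 11000 m/s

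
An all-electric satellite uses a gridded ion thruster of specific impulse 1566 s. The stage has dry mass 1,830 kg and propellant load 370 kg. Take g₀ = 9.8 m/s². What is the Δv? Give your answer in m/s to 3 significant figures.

Δv ≈ 2830 m/s

v_e = Isp · g₀ = 1566 × 9.8 = 15346.8 m/s.
m₀ = m_dry + m_prop = 1,830 + 370 = 2,200 kg.
Δv = v_e · ln(m₀/m_f) = 15346.8 × ln(1.202) = 15346.8 × 0.1841 ≈ 2826.0 m/s.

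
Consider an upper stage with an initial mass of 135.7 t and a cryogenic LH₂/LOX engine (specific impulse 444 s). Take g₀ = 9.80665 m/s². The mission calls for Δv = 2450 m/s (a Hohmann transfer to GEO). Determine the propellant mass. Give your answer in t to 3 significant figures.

v_e = Isp · g₀ = 444 × 9.80665 = 4354.2 m/s.
Rocket equation: m₀/m_f = exp(Δv / v_e) = exp(2450 / 4354.2) = exp(0.5627) = 1.7554.
m_f = 135.7 / 1.7554 = 77.3043 t, so propellant = m₀ − m_f = 135.7 − 77.3043 = 58.3957 t.

propellant mass ≈ 58.4 t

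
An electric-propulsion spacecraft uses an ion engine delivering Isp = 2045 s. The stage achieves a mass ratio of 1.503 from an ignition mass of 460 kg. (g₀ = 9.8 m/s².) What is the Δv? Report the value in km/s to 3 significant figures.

v_e = Isp · g₀ = 2045 × 9.8 = 20041.0 m/s.
Rocket equation: Δv = v_e · ln(1.503) = 20041.0 × 0.4075 ≈ 8166.0 m/s.

Δv ≈ 8.17 km/s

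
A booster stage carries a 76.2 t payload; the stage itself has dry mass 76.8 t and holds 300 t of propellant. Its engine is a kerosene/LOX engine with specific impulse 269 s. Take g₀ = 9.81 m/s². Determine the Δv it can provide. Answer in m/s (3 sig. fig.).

v_e = Isp · g₀ = 269 × 9.81 = 2638.9 m/s.
m₀ = payload + dry + propellant = 76.2 + 76.8 + 300 = 453 t.
m_f = payload + dry = 76.2 + 76.8 = 153 t.
From the ideal rocket equation, Δv = v_e · ln(m₀/m_f) = 2638.9 × ln(2.961) = 2638.9 × 1.0855 ≈ 2864.4 m/s.

Δv ≈ 2860 m/s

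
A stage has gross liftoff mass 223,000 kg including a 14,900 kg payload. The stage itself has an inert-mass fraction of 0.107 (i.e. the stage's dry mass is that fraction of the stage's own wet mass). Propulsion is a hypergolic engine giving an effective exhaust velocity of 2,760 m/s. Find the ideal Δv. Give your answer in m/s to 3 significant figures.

Δv ≈ 4950 m/s

Stage wet mass = m₀ − payload = 223,000 − 14,900 = 208,100 kg.
Stage dry mass = ε × stage wet mass = 0.107 × 208,100 = 22,266.7 kg.
Burnout mass m_f = stage dry + payload = 22,266.7 + 14,900 = 37,166.7 kg.
From the ideal rocket equation, Δv = v_e · ln(223,000/37,166.7) = 2760.0 × ln(6) = 2760.0 × 1.7918 ≈ 4945 m/s.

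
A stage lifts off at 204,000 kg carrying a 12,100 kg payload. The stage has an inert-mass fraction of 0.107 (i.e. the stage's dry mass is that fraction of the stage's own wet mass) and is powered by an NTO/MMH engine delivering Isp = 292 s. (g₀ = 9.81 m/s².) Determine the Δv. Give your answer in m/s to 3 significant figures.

Stage wet mass = m₀ − payload = 204,000 − 12,100 = 191,900 kg.
Stage dry mass = ε × stage wet mass = 0.107 × 191,900 = 20,533.3 kg.
Burnout mass m_f = stage dry + payload = 20,533.3 + 12,100 = 32,633.3 kg.
v_e = Isp · g₀ = 292 × 9.81 = 2864.5 m/s.
Δv = v_e · ln(204,000/32,633.3) = 2864.5 × ln(6.251) = 2864.5 × 1.8328 ≈ 5250 m/s.

Δv ≈ 5250 m/s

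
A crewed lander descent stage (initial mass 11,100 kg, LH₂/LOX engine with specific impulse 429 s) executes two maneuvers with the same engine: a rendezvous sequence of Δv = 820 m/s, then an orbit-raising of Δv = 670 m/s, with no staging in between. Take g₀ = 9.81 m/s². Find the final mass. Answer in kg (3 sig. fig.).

v_e = Isp · g₀ = 429 × 9.81 = 4208.5 m/s.
After the first burn: m = 11100 × exp(−820/4208.5) = 11100 × 0.82296 = 9,134.86 kg.
After the second burn: m = 9,134.86 × exp(−670/4208.5) = 9,134.86 × 0.85282 = 7,790.39 kg.

final mass ≈ 7790 kg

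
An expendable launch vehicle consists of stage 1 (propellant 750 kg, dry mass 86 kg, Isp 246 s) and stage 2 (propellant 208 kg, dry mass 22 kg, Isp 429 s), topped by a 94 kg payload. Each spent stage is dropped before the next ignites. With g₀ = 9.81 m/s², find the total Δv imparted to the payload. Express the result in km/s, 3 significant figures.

Ignition mass of stage 1 = 750+86 + 208+22 + 94 = 1,160 kg.
Stage 1: m₀ = 1,160 kg, m_f = 1,160 − 750 = 410 kg; Δv = 246×9.81×ln(2.829) = 2413.3×1.0400 ≈ 2510 m/s.
Stage 2: m₀ = 324 kg, m_f = 324 − 208 = 116 kg; Δv = 429×9.81×ln(2.793) = 4208.5×1.0272 ≈ 4323 m/s.
Total Δv = 2510 + 4323 = 6833 m/s.

Δv ≈ 6.83 km/s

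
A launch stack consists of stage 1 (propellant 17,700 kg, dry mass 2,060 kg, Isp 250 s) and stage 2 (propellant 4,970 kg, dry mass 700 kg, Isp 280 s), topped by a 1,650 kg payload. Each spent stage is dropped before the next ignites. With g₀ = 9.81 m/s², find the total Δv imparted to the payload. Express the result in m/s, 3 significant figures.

Δv ≈ 5720 m/s

Ignition mass of stage 1 = 17,700+2,060 + 4,970+700 + 1,650 = 27,080 kg.
Stage 1: m₀ = 27,080 kg, m_f = 27,080 − 17,700 = 9,380 kg; Δv = 250×9.81×ln(2.887) = 2452.5×1.0602 ≈ 2600 m/s.
Stage 2: m₀ = 7,320 kg, m_f = 7,320 − 4,970 = 2,350 kg; Δv = 280×9.81×ln(3.115) = 2746.8×1.1362 ≈ 3121 m/s.
Total Δv = 2600 + 3121 = 5721 m/s.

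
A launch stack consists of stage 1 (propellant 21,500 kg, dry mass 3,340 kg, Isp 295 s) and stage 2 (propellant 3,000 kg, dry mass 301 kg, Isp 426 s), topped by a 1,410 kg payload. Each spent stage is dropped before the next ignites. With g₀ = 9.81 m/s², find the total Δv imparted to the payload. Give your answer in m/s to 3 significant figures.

Ignition mass of stage 1 = 21,500+3,340 + 3,000+301 + 1,410 = 29,551 kg.
Stage 1: m₀ = 29,551 kg, m_f = 29,551 − 21,500 = 8,051 kg; Δv = 295×9.81×ln(3.67) = 2894.0×1.3003 ≈ 3763 m/s.
Stage 2: m₀ = 4,711 kg, m_f = 4,711 − 3,000 = 1,711 kg; Δv = 426×9.81×ln(2.753) = 4179.1×1.0128 ≈ 4233 m/s.
Total Δv = 3763 + 4233 = 7996 m/s.

Δv ≈ 8000 m/s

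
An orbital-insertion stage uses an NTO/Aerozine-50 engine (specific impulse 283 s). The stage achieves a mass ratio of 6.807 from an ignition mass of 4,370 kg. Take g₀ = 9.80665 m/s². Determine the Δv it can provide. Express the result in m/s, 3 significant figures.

v_e = Isp · g₀ = 283 × 9.80665 = 2775.3 m/s.
Δv = v_e · ln(6.807) = 2775.3 × 1.9180 ≈ 5322.9 m/s.

Δv ≈ 5320 m/s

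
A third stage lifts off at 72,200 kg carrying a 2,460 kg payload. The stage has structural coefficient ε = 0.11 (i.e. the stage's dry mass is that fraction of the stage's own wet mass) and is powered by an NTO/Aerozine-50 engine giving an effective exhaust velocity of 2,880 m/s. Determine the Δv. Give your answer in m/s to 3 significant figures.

Δv ≈ 5660 m/s

Stage wet mass = m₀ − payload = 72,200 − 2,460 = 69,740 kg.
Stage dry mass = ε × stage wet mass = 0.11 × 69,740 = 7,671.4 kg.
Burnout mass m_f = stage dry + payload = 7,671.4 + 2,460 = 10,131.4 kg.
By the Tsiolkovsky rocket equation, Δv = v_e · ln(72,200/10,131.4) = 2880.0 × ln(7.126) = 2880.0 × 1.9638 ≈ 5656 m/s.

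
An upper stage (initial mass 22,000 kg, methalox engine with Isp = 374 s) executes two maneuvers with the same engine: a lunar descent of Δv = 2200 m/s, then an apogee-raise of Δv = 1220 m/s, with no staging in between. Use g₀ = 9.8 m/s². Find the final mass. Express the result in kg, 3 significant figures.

final mass ≈ 8650 kg

v_e = Isp · g₀ = 374 × 9.8 = 3665.2 m/s.
After the first burn: m = 22000 × exp(−2200/3665.2) = 22000 × 0.54868 = 12,071 kg.
After the second burn: m = 12,071 × exp(−1220/3665.2) = 12,071 × 0.71687 = 8,653.34 kg.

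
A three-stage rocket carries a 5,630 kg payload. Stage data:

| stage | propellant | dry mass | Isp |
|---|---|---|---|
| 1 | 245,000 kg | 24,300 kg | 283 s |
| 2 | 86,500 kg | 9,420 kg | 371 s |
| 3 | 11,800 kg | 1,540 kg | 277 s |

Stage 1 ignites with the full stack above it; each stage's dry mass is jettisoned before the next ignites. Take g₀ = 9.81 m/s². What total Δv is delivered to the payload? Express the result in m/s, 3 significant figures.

Δv ≈ 10600 m/s

Ignition mass of stage 1 = 245,000+24,300 + 86,500+9,420 + 11,800+1,540 + 5,630 = 384,190 kg.
Stage 1: m₀ = 384,190 kg, m_f = 384,190 − 245,000 = 139,190 kg; Δv = 283×9.81×ln(2.76) = 2776.2×1.0153 ≈ 2819 m/s.
Stage 2: m₀ = 114,890 kg, m_f = 114,890 − 86,500 = 28,390 kg; Δv = 371×9.81×ln(4.047) = 3639.5×1.3979 ≈ 5088 m/s.
Stage 3: m₀ = 18,970 kg, m_f = 18,970 − 11,800 = 7,170 kg; Δv = 277×9.81×ln(2.646) = 2717.4×0.9730 ≈ 2644 m/s.
Total Δv = 2819 + 5088 + 2644 = 10551 m/s.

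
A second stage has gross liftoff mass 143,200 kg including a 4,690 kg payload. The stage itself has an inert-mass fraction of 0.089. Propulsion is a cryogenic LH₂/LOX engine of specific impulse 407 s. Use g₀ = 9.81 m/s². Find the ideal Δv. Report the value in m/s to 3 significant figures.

Δv ≈ 8500 m/s

Stage wet mass = m₀ − payload = 143,200 − 4,690 = 138,510 kg.
Stage dry mass = ε × stage wet mass = 0.089 × 138,510 = 12,327.4 kg.
Burnout mass m_f = stage dry + payload = 12,327.4 + 4,690 = 17,017.4 kg.
v_e = Isp · g₀ = 407 × 9.81 = 3992.7 m/s.
By the Tsiolkovsky rocket equation, Δv = v_e · ln(143,200/17,017.4) = 3992.7 × ln(8.415) = 3992.7 × 2.1300 ≈ 8504 m/s.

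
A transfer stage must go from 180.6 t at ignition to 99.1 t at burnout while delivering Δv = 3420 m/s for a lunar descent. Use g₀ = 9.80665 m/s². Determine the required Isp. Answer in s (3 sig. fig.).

ln(m₀/m_f) = ln(180600/99100) = ln(1.822) = 0.6002.
v_e = Δv / ln(m₀/m_f) = 3420 / 0.6002 = 5698.5 m/s.
Isp = v_e / g₀ = 5698.5 / 9.80665 = 581.1 s.

Isp ≈ 581 s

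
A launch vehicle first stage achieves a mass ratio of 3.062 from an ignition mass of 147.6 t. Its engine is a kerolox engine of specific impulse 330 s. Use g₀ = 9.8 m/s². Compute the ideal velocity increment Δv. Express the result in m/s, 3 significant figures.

Δv ≈ 3620 m/s

v_e = Isp · g₀ = 330 × 9.8 = 3234.0 m/s.
From the ideal rocket equation, Δv = v_e · ln(3.062) = 3234.0 × 1.1191 ≈ 3619.1 m/s.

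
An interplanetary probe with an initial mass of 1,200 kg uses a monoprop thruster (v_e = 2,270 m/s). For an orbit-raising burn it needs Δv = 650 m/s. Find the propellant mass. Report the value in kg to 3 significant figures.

m₀/m_f = exp(Δv / v_e) = exp(650 / 2270.0) = exp(0.2863) = 1.3315.
m_f = 1,200 / 1.3315 = 901.239 kg, so propellant = m₀ − m_f = 1,200 − 901.239 = 298.761 kg.

propellant mass ≈ 299 kg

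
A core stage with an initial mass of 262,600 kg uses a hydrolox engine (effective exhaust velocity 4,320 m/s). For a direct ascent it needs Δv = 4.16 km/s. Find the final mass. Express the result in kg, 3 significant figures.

From the ideal rocket equation, m₀/m_f = exp(Δv / v_e) = exp(4160 / 4320.0) = exp(0.9630) = 2.6194.
m_f = m₀ / 2.6194 = 262,600 / 2.6194 = 100,252 kg.

final mass ≈ 100000 kg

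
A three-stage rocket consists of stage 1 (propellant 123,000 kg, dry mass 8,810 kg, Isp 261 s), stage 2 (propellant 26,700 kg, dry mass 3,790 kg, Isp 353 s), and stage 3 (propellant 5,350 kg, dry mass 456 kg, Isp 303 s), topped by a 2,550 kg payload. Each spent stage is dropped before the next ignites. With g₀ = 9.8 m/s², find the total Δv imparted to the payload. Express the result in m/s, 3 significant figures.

Δv ≈ 10300 m/s

Ignition mass of stage 1 = 123,000+8,810 + 26,700+3,790 + 5,350+456 + 2,550 = 170,656 kg.
Stage 1: m₀ = 170,656 kg, m_f = 170,656 − 123,000 = 47,656 kg; Δv = 261×9.8×ln(3.581) = 2557.8×1.2756 ≈ 3263 m/s.
Stage 2: m₀ = 38,846 kg, m_f = 38,846 − 26,700 = 12,146 kg; Δv = 353×9.8×ln(3.198) = 3459.4×1.1626 ≈ 4022 m/s.
Stage 3: m₀ = 8,356 kg, m_f = 8,356 − 5,350 = 3,006 kg; Δv = 303×9.8×ln(2.78) = 2969.4×1.0224 ≈ 3036 m/s.
Total Δv = 3263 + 4022 + 3036 = 10321 m/s.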